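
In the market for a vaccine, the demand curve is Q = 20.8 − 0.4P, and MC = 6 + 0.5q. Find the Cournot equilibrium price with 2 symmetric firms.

Inverting demand: P = 52 − 2.5Q.
With 2 symmetric Cournot firms, each firm's FOC gives 52 − 7.5q = 6 + 0.5q, so q = 5.75, Q = 2·5.75 = 11.5, and P = 23.25.

P = 23.25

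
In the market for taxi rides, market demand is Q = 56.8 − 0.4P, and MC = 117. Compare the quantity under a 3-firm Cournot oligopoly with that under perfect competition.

Cournot: Q = 7.5; Competition: Q = 10

Inverting demand: P = 142 − 2.5Q.
With 3 symmetric Cournot firms, each firm's FOC gives 142 − 10q = 117, so q = 2.5, Q = 3·2.5 = 7.5, and P = 123.25.
Competitive firms price at marginal cost: P = 117, giving Q = 10.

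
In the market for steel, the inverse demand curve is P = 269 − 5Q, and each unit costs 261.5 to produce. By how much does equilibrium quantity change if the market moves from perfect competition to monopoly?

Equilibrium quantity falls by 0.75

Under competition P = MC = 261.5, so Q = (269 − 261.5)/5 = 1.5.
Monopoly sets MR = MC: 269 − 10Q = 261.5 ⇒ Q = 0.75, P = 269 − 5·0.75 = 265.25.
Change in equilibrium quantity: 0.75 − 1.5 = −0.75.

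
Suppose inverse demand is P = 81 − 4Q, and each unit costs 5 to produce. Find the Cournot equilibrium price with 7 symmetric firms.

P = 14.5

In a 7-firm Cournot equilibrium, symmetry and the first-order condition give q = (81 − 5)/(32) = 2.375. So Q = 16.625 and P = 14.5.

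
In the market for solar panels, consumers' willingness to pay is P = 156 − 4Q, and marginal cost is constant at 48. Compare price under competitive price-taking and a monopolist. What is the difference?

Under competition P = MC = 48, so Q = (156 − 48)/4 = 27.
A monopolist chooses Q where MR = MC. MR = 156 − 8Q; setting this equal to 48 gives Q = 13.5 and P = 102.
Change in price: 102 − 48 = 54.

Price rises by 54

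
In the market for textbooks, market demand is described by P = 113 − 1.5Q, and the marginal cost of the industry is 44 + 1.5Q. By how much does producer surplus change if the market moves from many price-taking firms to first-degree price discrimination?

Under competition P = MC: 113 − 1.5Q = 44 + 1.5Q ⇒ Q = 23, P = 78.5.
PS = P·Q − VC(Q) = 78.5·23 − (44·23 + ½·1.5·23²) = 396.75.
With perfect price discrimination, output is the efficient level Q = 23 (where demand meets MC), but every buyer pays their willingness to pay: CS = 0 and PS = total surplus.
PS = ½·(113 − 44)·23 = 793.5.
Change in producer surplus: 793.5 − 396.75 = 396.75.

Producer surplus rises by 396.75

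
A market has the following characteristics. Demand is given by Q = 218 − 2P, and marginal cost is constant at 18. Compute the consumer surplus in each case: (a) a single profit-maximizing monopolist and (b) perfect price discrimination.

Inverting demand: P = 109 − 0.5Q.
Monopoly sets MR = MC: 109 − Q = 18 ⇒ Q = 91, P = 109 − 0.5·91 = 63.5.
CS = ½·(109 − 63.5)·91 = 2070.25.
With perfect price discrimination, output is the efficient level Q = 182 (where demand meets MC), but every buyer pays their willingness to pay: CS = 0 and PS = total surplus.
CS = 0.

Monopoly: CS = 2070.25; Perfect PD: CS = 0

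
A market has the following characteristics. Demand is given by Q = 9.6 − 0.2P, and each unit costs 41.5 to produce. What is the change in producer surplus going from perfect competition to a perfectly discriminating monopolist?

Inverting demand: P = 48 − 5Q.
Perfect competition: P = MC = 41.5, so 48 − 5Q = 41.5 and Q = 1.3.
PS = (41.5 − 41.5)·1.3 = 0.
Under first-degree price discrimination the firm charges each unit its demand price and produces up to where P = MC, i.e. Q = 1.3. Consumer surplus is zero; producer surplus equals total surplus.
PS = ½·(48 − 41.5)·1.3 = 4.225.
Change in producer surplus: 4.225 − 0 = 4.225.

Producer surplus rises by 4.225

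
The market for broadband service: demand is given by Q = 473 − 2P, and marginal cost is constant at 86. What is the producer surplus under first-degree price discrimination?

PS = 22650.25

Inverting demand: P = 236.5 − 0.5Q.
A perfectly discriminating monopolist sells every unit with P(Q) ≥ MC(Q), so output equals the competitive quantity Q = 301. Each buyer pays their reservation price, so CS = 0 and the firm captures all surplus.
PS = ½·(236.5 − 86)·301 = 22650.25.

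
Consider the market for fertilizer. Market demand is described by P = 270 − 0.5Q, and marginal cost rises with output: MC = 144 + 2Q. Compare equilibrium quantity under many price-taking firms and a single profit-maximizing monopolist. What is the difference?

Equilibrium quantity falls by 8.4

Competitive equilibrium sets price equal to marginal cost: 270 − 0.5Q = 144 + 2Q, so Q = 50.4 and P = 244.8.
The monopolist equates marginal revenue to marginal cost: 270 − Q = 144 + 2Q, so Q = 42. From demand, P = 249.
Change in equilibrium quantity: 42 − 50.4 = −8.4.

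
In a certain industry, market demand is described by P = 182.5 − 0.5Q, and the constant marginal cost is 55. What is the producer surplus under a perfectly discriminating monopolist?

PS = 16256.25

With perfect price discrimination, output is the efficient level Q = 255 (where demand meets MC), but every buyer pays their willingness to pay: CS = 0 and PS = total surplus.
PS = ½·(182.5 − 55)·255 = 16256.25.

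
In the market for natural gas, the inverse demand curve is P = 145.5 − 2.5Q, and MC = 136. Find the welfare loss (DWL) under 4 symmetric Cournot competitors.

Competitive firms price at marginal cost: P = 136, giving Q = 3.8.
With 4 symmetric Cournot firms, each firm's FOC gives 145.5 − 12.5q = 136, so q = 0.76, Q = 4·0.76 = 3.04, and P = 137.9.
DWL is the triangle between Q = 3.04 and Q = 3.8: ½·(3.8 − 3.04)·(137.9 − 136) = 0.722.

DWL = 0.722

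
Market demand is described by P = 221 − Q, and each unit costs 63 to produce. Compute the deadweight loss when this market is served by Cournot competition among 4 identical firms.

DWL = 499.28

Under competition P = MC = 63, so Q = (221 − 63)/1 = 158.
With 4 symmetric Cournot firms, each firm's FOC gives 221 − 5q = 63, so q = 31.6, Q = 4·31.6 = 126.4, and P = 94.6.
DWL is the triangle between Q = 126.4 and Q = 158: ½·(158 − 126.4)·(94.6 − 63) = 499.28.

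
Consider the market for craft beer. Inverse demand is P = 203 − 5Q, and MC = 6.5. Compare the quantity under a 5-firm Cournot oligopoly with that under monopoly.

Cournot: Q = 32.75; Monopoly: Q = 19.65

In a 5-firm Cournot equilibrium, symmetry and the first-order condition give q = (203 − 6.5)/(30) = 6.55. So Q = 32.75 and P = 39.25.
The monopolist equates marginal revenue to marginal cost: 203 − 10Q = 6.5, so Q = 19.65. From demand, P = 104.75.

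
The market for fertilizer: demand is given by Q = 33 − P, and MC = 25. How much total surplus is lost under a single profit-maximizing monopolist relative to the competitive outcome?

DWL = 8

Inverting demand: P = 33 − Q.
Perfect competition: P = MC = 25, so 33 − Q = 25 and Q = 8.
Monopoly sets MR = MC: 33 − 2Q = 25 ⇒ Q = 4, P = 33 − 4 = 29.
DWL is the triangle between Q = 4 and Q = 8: ½·(8 − 4)·(29 − 25) = 8.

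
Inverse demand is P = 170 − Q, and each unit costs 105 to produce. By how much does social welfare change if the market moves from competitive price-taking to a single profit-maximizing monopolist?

Under competition P = MC = 105, so Q = (170 − 105)/1 = 65.
CS = ½·(170 − 105)·65 = 2112.5; PS = (105 − 105)·65 = 0; TS = 2112.5.
A monopolist chooses Q where MR = MC. MR = 170 − 2Q; setting this equal to 105 gives Q = 32.5 and P = 137.5.
CS = ½·(170 − 137.5)·32.5 = 528.125; PS = (137.5 − 105)·32.5 = 1056.25; TS = 1584.375.
Change in social welfare: 1584.375 − 2112.5 = −528.125.

Social welfare falls by 528.125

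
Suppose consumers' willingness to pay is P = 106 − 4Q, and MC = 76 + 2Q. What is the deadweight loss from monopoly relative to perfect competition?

Under competition P = MC: 106 − 4Q = 76 + 2Q ⇒ Q = 5, P = 86.
A monopolist chooses Q where MR = MC. MR = 106 − 8Q; setting this equal to 76 + 2Q gives Q = 3 and P = 94.
CS = ½·(106 − 86)·5 = 50; PS = (86·5 − 76·5 − ½·2·5²) = 25; TS = 75.
CS = ½·(106 − 94)·3 = 18; PS = (94·3 − 76·3 − ½·2·3²) = 45; TS = 63.
DWL = 75 − 63 = 12.

DWL = 12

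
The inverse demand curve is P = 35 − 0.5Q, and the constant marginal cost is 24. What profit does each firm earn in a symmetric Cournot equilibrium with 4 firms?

With 4 symmetric Cournot firms, each firm's FOC gives 35 − 2.5q = 24, so q = 4.4, Q = 4·4.4 = 17.6, and P = 26.2.
Each firm's profit = (26.2 − 24)·4.4 = 9.68.

π_i = 9.68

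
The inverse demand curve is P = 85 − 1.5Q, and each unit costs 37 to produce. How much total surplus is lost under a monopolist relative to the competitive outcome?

DWL = 192

Under competition P = MC = 37, so Q = (85 − 37)/1.5 = 32.
The monopolist equates marginal revenue to marginal cost: 85 − 3Q = 37, so Q = 16. From demand, P = 61.
DWL is the triangle between Q = 16 and Q = 32: ½·(32 − 16)·(61 − 37) = 192.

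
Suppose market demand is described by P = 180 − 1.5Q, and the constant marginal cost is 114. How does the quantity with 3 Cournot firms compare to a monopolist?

With 3 symmetric Cournot firms, each firm's FOC gives 180 − 6q = 114, so q = 11, Q = 3·11 = 33, and P = 130.5.
A monopolist chooses Q where MR = MC. MR = 180 − 3Q; setting this equal to 114 gives Q = 22 and P = 147.

Cournot: Q = 33; Monopoly: Q = 22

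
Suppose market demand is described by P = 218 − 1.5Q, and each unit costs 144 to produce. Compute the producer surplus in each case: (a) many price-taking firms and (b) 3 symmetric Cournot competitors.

Competition: PS = 0; Cournot: PS = 684.5

Under competition P = MC = 144, so Q = (218 − 144)/1.5 = 148/3.
PS = (144 − 144)·148/3 = 0.
In a 3-firm Cournot equilibrium, symmetry and the first-order condition give q = (218 − 144)/(6) = 37/3. So Q = 37 and P = 162.5.
PS = (162.5 − 144)·37 = 684.5.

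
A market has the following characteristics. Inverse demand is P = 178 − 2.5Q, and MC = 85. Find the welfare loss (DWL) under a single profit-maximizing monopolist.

Competitive firms price at marginal cost: P = 85, giving Q = 37.2.
The monopolist equates marginal revenue to marginal cost: 178 − 5Q = 85, so Q = 18.6. From demand, P = 131.5.
DWL is the triangle between Q = 18.6 and Q = 37.2: ½·(37.2 − 18.6)·(131.5 − 85) = 432.45.

DWL = 432.45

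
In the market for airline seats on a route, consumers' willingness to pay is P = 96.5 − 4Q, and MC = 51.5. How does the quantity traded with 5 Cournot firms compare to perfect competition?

In a 5-firm Cournot equilibrium, symmetry and the first-order condition give q = (96.5 − 51.5)/(24) = 1.875. So Q = 9.375 and P = 59.
Competitive firms price at marginal cost: P = 51.5, giving Q = 11.25.

Cournot: Q = 9.375; Competition: Q = 11.25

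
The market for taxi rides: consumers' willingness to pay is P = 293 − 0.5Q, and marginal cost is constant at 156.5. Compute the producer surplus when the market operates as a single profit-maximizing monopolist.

PS = 9316.125

A monopolist chooses Q where MR = MC. MR = 293 − Q; setting this equal to 156.5 gives Q = 136.5 and P = 224.75.
PS = (224.75 − 156.5)·136.5 = 9316.125.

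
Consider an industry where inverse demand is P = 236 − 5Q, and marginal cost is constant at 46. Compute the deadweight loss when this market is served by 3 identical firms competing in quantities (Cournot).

Competitive firms price at marginal cost: P = 46, giving Q = 38.
Cournot with 3 identical firms: the symmetric best-response condition is 236 − 20q = 46. Each firm produces q = 9.5, total output Q = 28.5, price P = 93.5.
DWL is the triangle between Q = 28.5 and Q = 38: ½·(38 − 28.5)·(93.5 − 46) = 225.625.

DWL = 225.625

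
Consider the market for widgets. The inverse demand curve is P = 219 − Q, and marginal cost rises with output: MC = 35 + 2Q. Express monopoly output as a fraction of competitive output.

A monopolist chooses Q where MR = MC. MR = 219 − 2Q; setting this equal to 35 + 2Q gives Q = 46 and P = 173.
Competitive equilibrium sets price equal to marginal cost: 219 − Q = 35 + 2Q, so Q = 184/3 and P = 473/3.
Ratio Q_m/Q_c = 46/(184/3) = 0.75.

Q_m/Q_c = 0.75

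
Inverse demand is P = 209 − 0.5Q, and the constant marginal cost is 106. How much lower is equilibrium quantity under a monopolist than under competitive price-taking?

Under competition P = MC = 106, so Q = (209 − 106)/0.5 = 206.
A monopolist chooses Q where MR = MC. MR = 209 − Q; setting this equal to 106 gives Q = 103 and P = 157.5.
Change in equilibrium quantity: 103 − 206 = −103.

Q falls by 103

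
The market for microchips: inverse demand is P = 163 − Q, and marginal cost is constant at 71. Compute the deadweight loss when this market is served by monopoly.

Under competition P = MC = 71, so Q = (163 − 71)/1 = 92.
The monopolist equates marginal revenue to marginal cost: 163 − 2Q = 71, so Q = 46. From demand, P = 117.
DWL is the triangle between Q = 46 and Q = 92: ½·(92 − 46)·(117 − 71) = 1058.

DWL = 1058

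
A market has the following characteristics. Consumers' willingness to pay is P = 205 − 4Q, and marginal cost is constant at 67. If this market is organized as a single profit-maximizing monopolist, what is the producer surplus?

PS = 1190.25

Monopoly sets MR = MC: 205 − 8Q = 67 ⇒ Q = 17.25, P = 205 − 4·17.25 = 136.
PS = (136 − 67)·17.25 = 1190.25.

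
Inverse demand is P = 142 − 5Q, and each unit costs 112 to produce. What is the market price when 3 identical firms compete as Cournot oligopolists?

In a 3-firm Cournot equilibrium, symmetry and the first-order condition give q = (142 − 112)/(20) = 1.5. So Q = 4.5 and P = 119.5.

P = 119.5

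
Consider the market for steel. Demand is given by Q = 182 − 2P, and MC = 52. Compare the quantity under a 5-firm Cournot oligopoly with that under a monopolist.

Inverting demand: P = 91 − 0.5Q.
Cournot with 5 identical firms: the symmetric best-response condition is 91 − 3q = 52. Each firm produces q = 13, total output Q = 65, price P = 58.5.
The monopolist equates marginal revenue to marginal cost: 91 − Q = 52, so Q = 39. From demand, P = 71.5.

Cournot: Q = 65; Monopoly: Q = 39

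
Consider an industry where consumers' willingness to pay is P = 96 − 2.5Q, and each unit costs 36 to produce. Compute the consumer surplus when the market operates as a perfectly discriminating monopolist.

With perfect price discrimination, output is the efficient level Q = 24 (where demand meets MC), but every buyer pays their willingness to pay: CS = 0 and PS = total surplus.
CS = 0.

CS = 0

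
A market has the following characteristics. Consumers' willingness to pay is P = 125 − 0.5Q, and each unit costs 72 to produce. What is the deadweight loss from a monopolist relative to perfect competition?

DWL = 702.25

Perfect competition: P = MC = 72, so 125 − 0.5Q = 72 and Q = 106.
A monopolist chooses Q where MR = MC. MR = 125 − Q; setting this equal to 72 gives Q = 53 and P = 98.5.
DWL is the triangle between Q = 53 and Q = 106: ½·(106 − 53)·(98.5 − 72) = 702.25.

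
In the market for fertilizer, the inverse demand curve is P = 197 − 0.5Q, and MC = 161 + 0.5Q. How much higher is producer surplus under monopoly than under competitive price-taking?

PS rises by 108

Under competition P = MC: 197 − 0.5Q = 161 + 0.5Q ⇒ Q = 36, P = 179.
PS = P·Q − VC(Q) = 179·36 − (161·36 + ½·0.5·36²) = 324.
Monopoly sets MR = MC: 197 − Q = 161 + 0.5Q ⇒ Q = 24, P = 197 − 0.5·24 = 185.
PS = P·Q − VC(Q) = 185·24 − (161·24 + ½·0.5·24²) = 432.
Change in producer surplus: 432 − 324 = 108.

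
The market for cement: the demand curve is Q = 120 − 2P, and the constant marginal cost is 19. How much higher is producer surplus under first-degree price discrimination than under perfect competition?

Inverting demand: P = 60 − 0.5Q.
Perfect competition: P = MC = 19, so 60 − 0.5Q = 19 and Q = 82.
PS = (19 − 19)·82 = 0.
With perfect price discrimination, output is the efficient level Q = 82 (where demand meets MC), but every buyer pays their willingness to pay: CS = 0 and PS = total surplus.
PS = ½·(60 − 19)·82 = 1681.
Change in producer surplus: 1681 − 0 = 1681.

Producer surplus rises by 1681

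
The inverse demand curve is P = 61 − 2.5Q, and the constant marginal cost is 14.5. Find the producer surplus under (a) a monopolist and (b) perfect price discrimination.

A monopolist chooses Q where MR = MC. MR = 61 − 5Q; setting this equal to 14.5 gives Q = 9.3 and P = 37.75.
PS = (37.75 − 14.5)·9.3 = 216.225.
With perfect price discrimination, output is the efficient level Q = 18.6 (where demand meets MC), but every buyer pays their willingness to pay: CS = 0 and PS = total surplus.
PS = ½·(61 − 14.5)·18.6 = 432.45.

Monopoly: PS = 216.225; Perfect PD: PS = 432.45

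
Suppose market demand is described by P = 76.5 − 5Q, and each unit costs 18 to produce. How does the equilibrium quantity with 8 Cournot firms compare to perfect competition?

With 8 symmetric Cournot firms, each firm's FOC gives 76.5 − 45q = 18, so q = 1.3, Q = 8·1.3 = 10.4, and P = 24.5.
Perfect competition: P = MC = 18, so 76.5 − 5Q = 18 and Q = 11.7.

Cournot: Q = 10.4; Competition: Q = 11.7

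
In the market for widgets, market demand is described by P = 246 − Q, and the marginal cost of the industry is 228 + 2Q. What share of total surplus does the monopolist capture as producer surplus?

A monopolist chooses Q where MR = MC. MR = 246 − 2Q; setting this equal to 228 + 2Q gives Q = 4.5 and P = 241.5.
CS = ½·(246 − 241.5)·4.5 = 10.125.
PS = P·Q − VC(Q) = 241.5·4.5 − (228·4.5 + ½·2·4.5²) = 40.5.
Share captured = PS/TS = 40.5/50.625 = 0.8.

PS/TS = 0.8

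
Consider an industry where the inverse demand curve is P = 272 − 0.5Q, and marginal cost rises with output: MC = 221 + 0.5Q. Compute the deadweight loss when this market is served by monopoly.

DWL = 144.5

Competitive equilibrium sets price equal to marginal cost: 272 − 0.5Q = 221 + 0.5Q, so Q = 51 and P = 246.5.
A monopolist chooses Q where MR = MC. MR = 272 − Q; setting this equal to 221 + 0.5Q gives Q = 34 and P = 255.
CS = ½·(272 − 246.5)·51 = 650.25; PS = (246.5·51 − 221·51 − ½·0.5·51²) = 650.25; TS = 1300.5.
CS = ½·(272 − 255)·34 = 289; PS = (255·34 − 221·34 − ½·0.5·34²) = 867; TS = 1156.
DWL = 1300.5 − 1156 = 144.5.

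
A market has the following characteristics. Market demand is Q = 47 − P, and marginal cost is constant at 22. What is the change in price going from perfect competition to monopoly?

Inverting demand: P = 47 − Q.
Competitive firms price at marginal cost: P = 22, giving Q = 25.
Monopoly sets MR = MC: 47 − 2Q = 22 ⇒ Q = 12.5, P = 47 − 12.5 = 34.5.
Change in price: 34.5 − 22 = 12.5.

P rises by 12.5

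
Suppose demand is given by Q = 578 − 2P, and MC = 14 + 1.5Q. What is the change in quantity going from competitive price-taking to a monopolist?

Inverting demand: P = 289 − 0.5Q.
Competitive equilibrium sets price equal to marginal cost: 289 − 0.5Q = 14 + 1.5Q, so Q = 137.5 and P = 220.25.
Monopoly sets MR = MC: 289 − Q = 14 + 1.5Q ⇒ Q = 110, P = 289 − 0.5·110 = 234.
Change in quantity: 110 − 137.5 = −27.5.

Q falls by 27.5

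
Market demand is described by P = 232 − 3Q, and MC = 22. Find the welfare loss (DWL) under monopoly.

DWL = 1837.5

Perfect competition: P = MC = 22, so 232 − 3Q = 22 and Q = 70.
The monopolist equates marginal revenue to marginal cost: 232 − 6Q = 22, so Q = 35. From demand, P = 127.
DWL is the triangle between Q = 35 and Q = 70: ½·(70 − 35)·(127 − 22) = 1837.5.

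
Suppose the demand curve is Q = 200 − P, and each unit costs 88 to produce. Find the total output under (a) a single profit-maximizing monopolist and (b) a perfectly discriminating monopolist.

Monopoly: Q = 56; Perfect PD: Q = 112

Inverting demand: P = 200 − Q.
Monopoly sets MR = MC: 200 − 2Q = 88 ⇒ Q = 56, P = 200 − 56 = 144.
Under first-degree price discrimination the firm charges each unit its demand price and produces up to where P = MC, i.e. Q = 112. Consumer surplus is zero; producer surplus equals total surplus.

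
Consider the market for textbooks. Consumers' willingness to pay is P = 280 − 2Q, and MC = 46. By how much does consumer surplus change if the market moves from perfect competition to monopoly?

Under competition P = MC = 46, so Q = (280 − 46)/2 = 117.
CS = ½·(280 − 46)·117 = 13689.
The monopolist equates marginal revenue to marginal cost: 280 − 4Q = 46, so Q = 58.5. From demand, P = 163.
CS = ½·(280 − 163)·58.5 = 3422.25.
Change in consumer surplus: 3422.25 − 13689 = −10266.75.

CS falls by 10266.75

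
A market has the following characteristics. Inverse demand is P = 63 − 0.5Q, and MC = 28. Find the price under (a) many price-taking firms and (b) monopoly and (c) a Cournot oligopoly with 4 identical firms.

Competition: P = 28; Monopoly: P = 45.5; Cournot: P = 35

Under competition P = MC = 28, so Q = (63 − 28)/0.5 = 70.
Monopoly sets MR = MC: 63 − Q = 28 ⇒ Q = 35, P = 63 − 0.5·35 = 45.5.
With 4 symmetric Cournot firms, each firm's FOC gives 63 − 2.5q = 28, so q = 14, Q = 4·14 = 56, and P = 35.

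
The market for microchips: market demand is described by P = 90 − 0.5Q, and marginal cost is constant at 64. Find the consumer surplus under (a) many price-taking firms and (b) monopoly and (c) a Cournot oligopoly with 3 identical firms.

Perfect competition: P = MC = 64, so 90 − 0.5Q = 64 and Q = 52.
CS = ½·(90 − 64)·52 = 676.
The monopolist equates marginal revenue to marginal cost: 90 − Q = 64, so Q = 26. From demand, P = 77.
CS = ½·(90 − 77)·26 = 169.
Cournot with 3 identical firms: the symmetric best-response condition is 90 − 2q = 64. Each firm produces q = 13, total output Q = 39, price P = 70.5.
CS = ½·(90 − 70.5)·39 = 380.25.

Competition: CS = 676; Monopoly: CS = 169; Cournot: CS = 380.25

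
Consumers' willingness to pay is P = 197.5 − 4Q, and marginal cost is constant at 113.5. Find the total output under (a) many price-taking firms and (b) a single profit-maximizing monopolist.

Under competition P = MC = 113.5, so Q = (197.5 − 113.5)/4 = 21.
The monopolist equates marginal revenue to marginal cost: 197.5 − 8Q = 113.5, so Q = 10.5. From demand, P = 155.5.

Competition: Q = 21; Monopoly: Q = 10.5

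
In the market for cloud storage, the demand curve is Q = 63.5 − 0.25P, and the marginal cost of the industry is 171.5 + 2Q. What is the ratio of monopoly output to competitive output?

Inverting demand: P = 254 − 4Q.
A monopolist chooses Q where MR = MC. MR = 254 − 8Q; setting this equal to 171.5 + 2Q gives Q = 8.25 and P = 221.
Under competition P = MC: 254 − 4Q = 171.5 + 2Q ⇒ Q = 13.75, P = 199.
Ratio Q_m/Q_c = 8.25/13.75 = 0.6.

Q_m/Q_c = 0.6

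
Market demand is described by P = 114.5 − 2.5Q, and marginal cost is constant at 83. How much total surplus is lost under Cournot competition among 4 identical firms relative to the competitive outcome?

DWL = 7.938

Perfect competition: P = MC = 83, so 114.5 − 2.5Q = 83 and Q = 12.6.
Cournot with 4 identical firms: the symmetric best-response condition is 114.5 − 12.5q = 83. Each firm produces q = 2.52, total output Q = 10.08, price P = 89.3.
DWL is the triangle between Q = 10.08 and Q = 12.6: ½·(12.6 − 10.08)·(89.3 − 83) = 7.938.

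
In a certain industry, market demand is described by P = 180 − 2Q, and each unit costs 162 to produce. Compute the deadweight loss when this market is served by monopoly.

Competitive firms price at marginal cost: P = 162, giving Q = 9.
A monopolist chooses Q where MR = MC. MR = 180 − 4Q; setting this equal to 162 gives Q = 4.5 and P = 171.
DWL is the triangle between Q = 4.5 and Q = 9: ½·(9 − 4.5)·(171 − 162) = 20.25.

DWL = 20.25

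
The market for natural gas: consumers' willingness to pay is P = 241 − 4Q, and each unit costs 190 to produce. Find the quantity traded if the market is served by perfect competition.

Under competition P = MC = 190, so Q = (241 − 190)/4 = 12.75.

Q = 12.75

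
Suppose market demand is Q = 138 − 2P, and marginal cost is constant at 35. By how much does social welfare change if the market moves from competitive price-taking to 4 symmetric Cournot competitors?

Inverting demand: P = 69 − 0.5Q.
Perfect competition: P = MC = 35, so 69 − 0.5Q = 35 and Q = 68.
CS = ½·(69 − 35)·68 = 1156; PS = (35 − 35)·68 = 0; TS = 1156.
Cournot with 4 identical firms: the symmetric best-response condition is 69 − 2.5q = 35. Each firm produces q = 13.6, total output Q = 54.4, price P = 41.8.
CS = ½·(69 − 41.8)·54.4 = 739.84; PS = (41.8 − 35)·54.4 = 369.92; TS = 1109.76.
Change in social welfare: 1109.76 − 1156 = −46.24.

TS falls by 46.24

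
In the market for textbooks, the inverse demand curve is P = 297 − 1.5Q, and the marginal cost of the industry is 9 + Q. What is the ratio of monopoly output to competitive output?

Q_m/Q_c = 0.625

Monopoly sets MR = MC: 297 − 3Q = 9 + Q ⇒ Q = 72, P = 297 − 1.5·72 = 189.
Under competition P = MC: 297 − 1.5Q = 9 + Q ⇒ Q = 115.2, P = 124.2.
Ratio Q_m/Q_c = 72/115.2 = 0.625.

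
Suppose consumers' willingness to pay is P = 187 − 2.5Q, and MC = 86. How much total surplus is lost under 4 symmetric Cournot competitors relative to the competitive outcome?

Competitive firms price at marginal cost: P = 86, giving Q = 40.4.
With 4 symmetric Cournot firms, each firm's FOC gives 187 − 12.5q = 86, so q = 8.08, Q = 4·8.08 = 32.32, and P = 106.2.
DWL is the triangle between Q = 32.32 and Q = 40.4: ½·(40.4 − 32.32)·(106.2 − 86) = 81.608.

DWL = 81.608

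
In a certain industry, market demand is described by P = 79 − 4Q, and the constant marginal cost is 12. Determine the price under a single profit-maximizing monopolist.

Monopoly sets MR = MC: 79 − 8Q = 12 ⇒ Q = 8.375, P = 79 − 4·8.375 = 45.5.

P = 45.5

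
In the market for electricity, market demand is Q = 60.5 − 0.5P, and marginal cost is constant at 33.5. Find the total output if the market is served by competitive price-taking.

Q = 43.75

Inverting demand: P = 121 − 2Q.
Under competition P = MC = 33.5, so Q = (121 − 33.5)/2 = 43.75.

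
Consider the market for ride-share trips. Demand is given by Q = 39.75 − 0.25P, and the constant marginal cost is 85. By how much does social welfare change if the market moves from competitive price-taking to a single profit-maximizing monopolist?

Social welfare falls by 171.125

Inverting demand: P = 159 − 4Q.
Competitive firms price at marginal cost: P = 85, giving Q = 18.5.
CS = ½·(159 − 85)·18.5 = 684.5; PS = (85 − 85)·18.5 = 0; TS = 684.5.
A monopolist chooses Q where MR = MC. MR = 159 − 8Q; setting this equal to 85 gives Q = 9.25 and P = 122.
CS = ½·(159 − 122)·9.25 = 171.125; PS = (122 − 85)·9.25 = 342.25; TS = 513.375.
Change in social welfare: 513.375 − 684.5 = −171.125.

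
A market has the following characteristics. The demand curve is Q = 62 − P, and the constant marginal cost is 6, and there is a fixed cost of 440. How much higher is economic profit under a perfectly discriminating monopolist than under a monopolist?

π rises by 784

Inverting demand: P = 62 − Q.
The monopolist equates marginal revenue to marginal cost: 62 − 2Q = 6, so Q = 28. From demand, P = 34.
Profit = (34 − 6)·28 − 440 = 344.
Under first-degree price discrimination the firm charges each unit its demand price and produces up to where P = MC, i.e. Q = 56. Consumer surplus is zero; producer surplus equals total surplus.
PS equals the full surplus area, 1568. Profit = 1568 − 440 = 1128.
Change in economic profit: 1128 − 344 = 784.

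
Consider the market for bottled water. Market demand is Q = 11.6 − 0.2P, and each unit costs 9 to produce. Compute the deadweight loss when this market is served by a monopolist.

DWL = 60.025

Inverting demand: P = 58 − 5Q.
Perfect competition: P = MC = 9, so 58 − 5Q = 9 and Q = 9.8.
A monopolist chooses Q where MR = MC. MR = 58 − 10Q; setting this equal to 9 gives Q = 4.9 and P = 33.5.
DWL is the triangle between Q = 4.9 and Q = 9.8: ½·(9.8 − 4.9)·(33.5 − 9) = 60.025.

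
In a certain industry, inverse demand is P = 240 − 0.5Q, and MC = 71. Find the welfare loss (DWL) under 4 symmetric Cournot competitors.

DWL = 1142.44

Competitive firms price at marginal cost: P = 71, giving Q = 338.
With 4 symmetric Cournot firms, each firm's FOC gives 240 − 2.5q = 71, so q = 67.6, Q = 4·67.6 = 270.4, and P = 104.8.
DWL is the triangle between Q = 270.4 and Q = 338: ½·(338 − 270.4)·(104.8 − 71) = 1142.44.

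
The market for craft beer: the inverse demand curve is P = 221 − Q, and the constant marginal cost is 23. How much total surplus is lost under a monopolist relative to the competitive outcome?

DWL = 4900.5

Perfect competition: P = MC = 23, so 221 − Q = 23 and Q = 198.
Monopoly sets MR = MC: 221 − 2Q = 23 ⇒ Q = 99, P = 221 − 99 = 122.
DWL is the triangle between Q = 99 and Q = 198: ½·(198 − 99)·(122 − 23) = 4900.5.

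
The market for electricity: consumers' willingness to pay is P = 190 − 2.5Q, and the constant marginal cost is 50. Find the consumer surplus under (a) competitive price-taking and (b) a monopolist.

Competition: CS = 3920; Monopoly: CS = 980

Under competition P = MC = 50, so Q = (190 − 50)/2.5 = 56.
CS = ½·(190 − 50)·56 = 3920.
A monopolist chooses Q where MR = MC. MR = 190 − 5Q; setting this equal to 50 gives Q = 28 and P = 120.
CS = ½·(190 − 120)·28 = 980.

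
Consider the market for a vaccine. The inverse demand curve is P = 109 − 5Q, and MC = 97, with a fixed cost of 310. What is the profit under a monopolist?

Profit = −302.8

Monopoly sets MR = MC: 109 − 10Q = 97 ⇒ Q = 1.2, P = 109 − 5·1.2 = 103.
Profit = (103 − 97)·1.2 − 310 = −302.8.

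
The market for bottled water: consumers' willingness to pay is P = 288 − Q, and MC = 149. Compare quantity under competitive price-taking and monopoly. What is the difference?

Competitive firms price at marginal cost: P = 149, giving Q = 139.
A monopolist chooses Q where MR = MC. MR = 288 − 2Q; setting this equal to 149 gives Q = 69.5 and P = 218.5.
Change in quantity: 69.5 − 139 = −69.5.

Quantity falls by 69.5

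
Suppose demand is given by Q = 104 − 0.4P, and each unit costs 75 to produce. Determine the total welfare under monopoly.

TS = 5133.75

Inverting demand: P = 260 − 2.5Q.
The monopolist equates marginal revenue to marginal cost: 260 − 5Q = 75, so Q = 37. From demand, P = 167.5.
CS = ½·(260 − 167.5)·37 = 1711.25; PS = (167.5 − 75)·37 = 3422.5; TS = 5133.75.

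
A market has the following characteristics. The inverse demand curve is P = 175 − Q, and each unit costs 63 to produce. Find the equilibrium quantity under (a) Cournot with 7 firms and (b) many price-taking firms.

In a 7-firm Cournot equilibrium, symmetry and the first-order condition give q = (175 − 63)/(8) = 14. So Q = 98 and P = 77.
Perfect competition: P = MC = 63, so 175 − Q = 63 and Q = 112.

Cournot: Q = 98; Competition: Q = 112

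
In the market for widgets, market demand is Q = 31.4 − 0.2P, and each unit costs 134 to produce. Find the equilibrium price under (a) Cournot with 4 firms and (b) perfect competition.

Cournot: P = 138.6; Competition: P = 134

Inverting demand: P = 157 − 5Q.
With 4 symmetric Cournot firms, each firm's FOC gives 157 − 25q = 134, so q = 0.92, Q = 4·0.92 = 3.68, and P = 138.6.
Competitive firms price at marginal cost: P = 134, giving Q = 4.6.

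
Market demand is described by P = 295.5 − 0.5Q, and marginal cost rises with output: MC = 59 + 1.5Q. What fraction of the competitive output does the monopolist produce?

Q_m/Q_c = 0.8

The monopolist equates marginal revenue to marginal cost: 295.5 − Q = 59 + 1.5Q, so Q = 94.6. From demand, P = 248.2.
Competitive equilibrium sets price equal to marginal cost: 295.5 − 0.5Q = 59 + 1.5Q, so Q = 118.25 and P = 236.375.
Ratio Q_m/Q_c = 94.6/118.25 = 0.8.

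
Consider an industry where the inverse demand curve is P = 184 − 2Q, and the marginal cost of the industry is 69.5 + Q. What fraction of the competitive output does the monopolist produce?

A monopolist chooses Q where MR = MC. MR = 184 − 4Q; setting this equal to 69.5 + Q gives Q = 22.9 and P = 138.2.
Competitive equilibrium sets price equal to marginal cost: 184 − 2Q = 69.5 + Q, so Q = 229/6 and P = 323/3.
Ratio Q_m/Q_c = 22.9/(229/6) = 0.6.

Q_m/Q_c = 0.6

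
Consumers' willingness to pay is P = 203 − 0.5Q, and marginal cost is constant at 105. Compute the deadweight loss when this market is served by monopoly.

Competitive firms price at marginal cost: P = 105, giving Q = 196.
A monopolist chooses Q where MR = MC. MR = 203 − Q; setting this equal to 105 gives Q = 98 and P = 154.
DWL is the triangle between Q = 98 and Q = 196: ½·(196 − 98)·(154 − 105) = 2401.

DWL = 2401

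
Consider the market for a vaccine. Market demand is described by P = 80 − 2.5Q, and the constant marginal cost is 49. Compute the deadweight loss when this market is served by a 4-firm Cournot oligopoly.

DWL = 7.688

Under competition P = MC = 49, so Q = (80 − 49)/2.5 = 12.4.
With 4 symmetric Cournot firms, each firm's FOC gives 80 − 12.5q = 49, so q = 2.48, Q = 4·2.48 = 9.92, and P = 55.2.
DWL is the triangle between Q = 9.92 and Q = 12.4: ½·(12.4 − 9.92)·(55.2 − 49) = 7.688.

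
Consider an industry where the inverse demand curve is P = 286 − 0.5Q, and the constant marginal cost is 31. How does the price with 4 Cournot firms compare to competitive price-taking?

Cournot: P = 82; Competition: P = 31

Cournot with 4 identical firms: the symmetric best-response condition is 286 − 2.5q = 31. Each firm produces q = 102, total output Q = 408, price P = 82.
Competitive firms price at marginal cost: P = 31, giving Q = 510.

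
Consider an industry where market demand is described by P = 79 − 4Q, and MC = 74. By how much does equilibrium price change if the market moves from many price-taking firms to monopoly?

P rises by 2.5

Perfect competition: P = MC = 74, so 79 − 4Q = 74 and Q = 1.25.
Monopoly sets MR = MC: 79 − 8Q = 74 ⇒ Q = 0.625, P = 79 − 4·0.625 = 76.5.
Change in equilibrium price: 76.5 − 74 = 2.5.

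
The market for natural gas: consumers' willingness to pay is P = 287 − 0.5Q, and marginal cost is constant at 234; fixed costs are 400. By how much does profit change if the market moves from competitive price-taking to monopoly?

π rises by 1404.5

Perfect competition: P = MC = 234, so 287 − 0.5Q = 234 and Q = 106.
Profit = (234 − 234)·106 − 400 = −400.
The monopolist equates marginal revenue to marginal cost: 287 − Q = 234, so Q = 53. From demand, P = 260.5.
Profit = (260.5 − 234)·53 − 400 = 1004.5.
Change in profit: 1004.5 − −400 = 1404.5.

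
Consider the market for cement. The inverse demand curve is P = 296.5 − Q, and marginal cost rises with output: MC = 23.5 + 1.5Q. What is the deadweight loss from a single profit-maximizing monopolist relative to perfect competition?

Under competition P = MC: 296.5 − Q = 23.5 + 1.5Q ⇒ Q = 109.2, P = 187.3.
Monopoly sets MR = MC: 296.5 − 2Q = 23.5 + 1.5Q ⇒ Q = 78, P = 296.5 − 78 = 218.5.
CS = ½·(296.5 − 187.3)·109.2 = 5962.32; PS = (187.3·109.2 − 23.5·109.2 − ½·1.5·109.2²) = 8943.48; TS = 14905.8.
CS = ½·(296.5 − 218.5)·78 = 3042; PS = (218.5·78 − 23.5·78 − ½·1.5·78²) = 10647; TS = 13689.
DWL = 14905.8 − 13689 = 1216.8.

DWL = 1216.8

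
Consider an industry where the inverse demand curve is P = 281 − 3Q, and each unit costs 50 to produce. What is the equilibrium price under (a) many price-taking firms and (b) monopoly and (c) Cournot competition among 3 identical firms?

Under competition P = MC = 50, so Q = (281 − 50)/3 = 77.
A monopolist chooses Q where MR = MC. MR = 281 − 6Q; setting this equal to 50 gives Q = 38.5 and P = 165.5.
With 3 symmetric Cournot firms, each firm's FOC gives 281 − 12q = 50, so q = 19.25, Q = 3·19.25 = 57.75, and P = 107.75.

Competition: P = 50; Monopoly: P = 165.5; Cournot: P = 107.75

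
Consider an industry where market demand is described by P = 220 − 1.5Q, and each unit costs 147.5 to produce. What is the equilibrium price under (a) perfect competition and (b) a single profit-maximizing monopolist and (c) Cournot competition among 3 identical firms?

Perfect competition: P = MC = 147.5, so 220 − 1.5Q = 147.5 and Q = 145/3.
The monopolist equates marginal revenue to marginal cost: 220 − 3Q = 147.5, so Q = 145/6. From demand, P = 183.75.
Cournot with 3 identical firms: the symmetric best-response condition is 220 − 6q = 147.5. Each firm produces q = 145/12, total output Q = 36.25, price P = 165.625.

Competition: P = 147.5; Monopoly: P = 183.75; Cournot: P = 165.625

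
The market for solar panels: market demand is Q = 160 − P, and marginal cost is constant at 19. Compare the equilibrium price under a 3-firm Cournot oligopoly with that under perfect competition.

Cournot: P = 54.25; Competition: P = 19

Inverting demand: P = 160 − Q.
With 3 symmetric Cournot firms, each firm's FOC gives 160 − 4q = 19, so q = 35.25, Q = 3·35.25 = 105.75, and P = 54.25.
Perfect competition: P = MC = 19, so 160 − Q = 19 and Q = 141.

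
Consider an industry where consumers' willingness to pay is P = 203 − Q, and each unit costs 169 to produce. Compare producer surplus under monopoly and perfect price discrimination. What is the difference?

PS rises by 289

Monopoly sets MR = MC: 203 − 2Q = 169 ⇒ Q = 17, P = 203 − 17 = 186.
PS = (186 − 169)·17 = 289.
A perfectly discriminating monopolist sells every unit with P(Q) ≥ MC(Q), so output equals the competitive quantity Q = 34. Each buyer pays their reservation price, so CS = 0 and the firm captures all surplus.
PS = ½·(203 − 169)·34 = 578.
Change in producer surplus: 578 − 289 = 289.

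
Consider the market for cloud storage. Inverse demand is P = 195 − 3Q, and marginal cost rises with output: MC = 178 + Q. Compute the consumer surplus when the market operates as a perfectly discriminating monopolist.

CS = 0

A perfectly discriminating monopolist sells every unit with P(Q) ≥ MC(Q), so output equals the competitive quantity Q = 4.25. Each buyer pays their reservation price, so CS = 0 and the firm captures all surplus.
CS = 0.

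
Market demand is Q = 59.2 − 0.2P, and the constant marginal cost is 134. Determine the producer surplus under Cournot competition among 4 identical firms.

PS = 839.808

Inverting demand: P = 296 − 5Q.
Cournot with 4 identical firms: the symmetric best-response condition is 296 − 25q = 134. Each firm produces q = 6.48, total output Q = 25.92, price P = 166.4.
PS = (166.4 − 134)·25.92 = 839.808.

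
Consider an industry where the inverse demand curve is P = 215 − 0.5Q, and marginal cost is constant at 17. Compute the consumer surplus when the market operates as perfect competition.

CS = 39204

Competitive firms price at marginal cost: P = 17, giving Q = 396.
CS = ½·(215 − 17)·396 = 39204.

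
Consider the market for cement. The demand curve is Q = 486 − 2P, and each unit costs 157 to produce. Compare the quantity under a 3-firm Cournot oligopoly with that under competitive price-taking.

Cournot: Q = 129; Competition: Q = 172

Inverting demand: P = 243 − 0.5Q.
Cournot with 3 identical firms: the symmetric best-response condition is 243 − 2q = 157. Each firm produces q = 43, total output Q = 129, price P = 178.5.
Perfect competition: P = MC = 157, so 243 − 0.5Q = 157 and Q = 172.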